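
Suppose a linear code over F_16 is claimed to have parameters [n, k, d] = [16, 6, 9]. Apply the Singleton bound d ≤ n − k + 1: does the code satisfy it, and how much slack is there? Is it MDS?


Singleton RHS = n − k + 1 = 11, slack = 2, bound satisfied, not MDS.

Singleton bound: d ≤ n − k + 1.
Here n = 16, k = 6, so n − k + 1 = 11.
Given d = 9, check d ≤ 11: YES.
Slack = (n − k + 1) − d = 2.
The code is NOT MDS (slack = 2 > 0).
Description: the claimed parameters are [16, 6, 9]_16; such a code would be non-MDS.


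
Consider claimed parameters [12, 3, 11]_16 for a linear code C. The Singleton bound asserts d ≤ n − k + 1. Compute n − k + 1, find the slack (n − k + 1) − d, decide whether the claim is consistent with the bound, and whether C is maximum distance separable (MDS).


Singleton RHS = n − k + 1 = 10, slack = -1, bound violated (no such code; not MDS).

Singleton bound: d ≤ n − k + 1.
Here n = 12, k = 3, so n − k + 1 = 10.
Given d = 11, check d ≤ 10: NO.
Slack = (n − k + 1) − d = -1.
The slack is negative: d = 11 exceeds n − k + 1 = 10 by 1, so the Singleton bound is violated and no linear [12, 3, 11]_16 code can exist. In particular it is not MDS (MDS requires d = n − k + 1 exactly).
Description: the claimed parameters are [12, 3, 11]_16; such a code would be impossible (violates the Singleton bound).


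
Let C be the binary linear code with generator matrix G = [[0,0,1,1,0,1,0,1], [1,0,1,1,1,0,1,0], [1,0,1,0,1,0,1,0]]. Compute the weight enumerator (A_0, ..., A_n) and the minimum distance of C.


Weight distribution: A_0 = 1, A_1 = 1, A_3 = 1, A_4 = 2, A_5 = 2, A_6 = 1. Minimum distance d = 1.

Enumerate all 2^3 = 8 messages m ∈ F_2^3.
For each, compute codeword c = mG in F_2^8, then tally its weight.
  m = 000 → c = 00000000, weight = 0.
  m = 100 → c = 00110101, weight = 4.
  m = 010 → c = 10111010, weight = 5.
  m = 110 → c = 10001111, weight = 5.
  m = 001 → c = 10101010, weight = 4.
  m = 101 → c = 10011111, weight = 6.
  m = 011 → c = 00010000, weight = 1.
  m = 111 → c = 00100101, weight = 3.
Tally weights:
  weight 0: 1 codewords.
  weight 1: 1 codewords.
  weight 3: 1 codewords.
  weight 4: 2 codewords.
  weight 5: 2 codewords.
  weight 6: 1 codewords.
Minimum distance d = smallest w > 0 with A_w > 0 = 1.
Sanity: Σ A_w = 8 = 2^3 = 8 ✓.


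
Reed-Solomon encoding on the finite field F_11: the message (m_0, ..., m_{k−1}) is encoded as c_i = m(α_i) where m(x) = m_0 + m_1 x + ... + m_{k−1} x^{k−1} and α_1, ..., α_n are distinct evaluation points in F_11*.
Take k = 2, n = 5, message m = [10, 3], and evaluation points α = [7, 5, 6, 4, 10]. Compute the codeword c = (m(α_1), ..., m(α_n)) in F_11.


c = [9, 3, 6, 0, 7]

Message polynomial: m(x) = 10 + 3·x (mod 11).
For each evaluation point α_i, compute m(α_i) mod 11:
  α_1 = 7: Horner steps 3 → 9, so m(7) = 9.
  α_2 = 5: Horner steps 3 → 3, so m(5) = 3.
  α_3 = 6: Horner steps 3 → 6, so m(6) = 6.
  α_4 = 4: Horner steps 3 → 0, so m(4) = 0.
  α_5 = 10: Horner steps 3 → 7, so m(10) = 7.
Codeword c = [9, 3, 6, 0, 7] ∈ F_11^5.


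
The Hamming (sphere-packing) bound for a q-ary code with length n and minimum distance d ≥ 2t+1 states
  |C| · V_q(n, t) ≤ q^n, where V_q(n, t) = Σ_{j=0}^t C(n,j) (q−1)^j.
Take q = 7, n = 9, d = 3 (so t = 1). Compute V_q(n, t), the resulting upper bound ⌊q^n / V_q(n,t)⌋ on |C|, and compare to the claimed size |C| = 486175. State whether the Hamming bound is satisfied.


V_q(n, t) = 55, q^n = 40353607, Hamming bound = 733701, |C| = 486175 ≤ bound (satisfied).

Step 1: Compute V_q(n, t) = Σ_{j=0}^1 C(n, j) (q−1)^j.
  j = 0: C(9,0)·(6)^0 = 1·1 = 1.
  j = 1: C(9,1)·(6)^1 = 9·6 = 54.
  V_q(n, t) = 1 + 54 = 55.
Step 2: q^n = 7^9 = 40353607.
Step 3: Hamming bound ⌊q^n / V_q(n,t)⌋ = ⌊40353607/55⌋ = 733701.
Step 4: Compare |C| = 486175 to 733701: satisfied.
The claimed |C| lies below the Hamming bound.


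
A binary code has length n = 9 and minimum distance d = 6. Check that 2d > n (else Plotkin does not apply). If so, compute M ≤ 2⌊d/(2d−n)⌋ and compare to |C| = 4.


Plotkin bound M ≤ 4; given |C| = 4 ≤ bound (satisfied).

Check applicability: 2d = 12, n = 9.
2d − n = 3 > 0, so Plotkin applies.
Compute d/(2d−n) = 6/3 ≈ 2.0000.
⌊d/(2d−n)⌋ = 2.
Plotkin bound: M ≤ 2·2 = 4.
Given |C| = 4, check: satisfied.
This |C| is at the Plotkin bound.


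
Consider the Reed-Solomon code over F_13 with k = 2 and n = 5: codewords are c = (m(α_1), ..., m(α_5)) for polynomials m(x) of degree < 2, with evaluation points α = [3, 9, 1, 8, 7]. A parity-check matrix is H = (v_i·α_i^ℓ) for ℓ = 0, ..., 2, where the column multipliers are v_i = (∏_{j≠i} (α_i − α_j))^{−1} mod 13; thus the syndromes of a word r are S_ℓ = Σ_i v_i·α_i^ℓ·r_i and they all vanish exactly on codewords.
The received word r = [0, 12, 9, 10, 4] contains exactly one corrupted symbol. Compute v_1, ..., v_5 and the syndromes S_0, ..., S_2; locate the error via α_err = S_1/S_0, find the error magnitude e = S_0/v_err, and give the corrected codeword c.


S = (1, 7, 10), error at position 5, error magnitude e = 9, c = [0, 12, 9, 10, 8].

Step 1: column multipliers v_i = (∏_{j≠i}(α_i − α_j))^{−1} mod 13.
  i = 1 (α = 3): (3−9)(3−1)(3−8)(3−7) = (−6)·2·(−5)·(−4) = −240 ≡ 7, so v_1 = 7^{−1} = 2 (mod 13).
  i = 2 (α = 9): (9−3)(9−1)(9−8)(9−7) = 6·8·1·2 = 96 ≡ 5, so v_2 = 5^{−1} = 8 (mod 13).
  i = 3 (α = 1): (1−3)(1−9)(1−8)(1−7) = (−2)·(−8)·(−7)·(−6) = 672 ≡ 9, so v_3 = 9^{−1} = 3 (mod 13).
  i = 4 (α = 8): (8−3)(8−9)(8−1)(8−7) = 5·(−1)·7·1 = −35 ≡ 4, so v_4 = 4^{−1} = 10 (mod 13).
  i = 5 (α = 7): (7−3)(7−9)(7−1)(7−8) = 4·(−2)·6·(−1) = 48 ≡ 9, so v_5 = 9^{−1} = 3 (mod 13).
  v = [2, 8, 3, 10, 3].
Step 2: syndromes of r = [0, 12, 9, 10, 4] (all sums mod 13).
  S_0 = Σ v_i r_i = 2·0 + 8·12 + 3·9 + 10·10 + 3·4 = 235 ≡ 1.
  S_1 = Σ v_i α_i r_i = 2·3·0 + 8·9·12 + 3·1·9 + 10·8·10 + 3·7·4 = 1775 ≡ 7.
  α_i^2 mod 13 = [9, 3, 1, 12, 10].
  S_2 = Σ v_i α_i^2 r_i = 2·9·0 + 8·3·12 + 3·1·9 + 10·12·10 + 3·10·4 = 1635 ≡ 10.
  S = (1, 7, 10) ≠ 0, so r is not a codeword (an error is present).
Step 3: locate the error. For a single error e at position i, S_ℓ = v_i·e·α_i^ℓ, so α_err = S_1/S_0.
  S_0^{−1} = 1^{−1} = 1 (mod 13), so α_err = 7·1 = 7 ≡ 7 = α_5. Error position i = 5.
  Consistency check: S_2/S_1 = 10·2 = 20 ≡ 7 = α_err ✓ (single-error assumption holds).
Step 4: error magnitude e = S_0/v_5 = S_0·∏_{j≠5}(α_5 − α_j) = 1·9 = 9 ≡ 9 (mod 13).
Step 5: correct position 5: c_5 = r_5 − e = 4 − 9 ≡ 8 (mod 13). Hence c = [0, 12, 9, 10, 8].
  Check: interpolating c through the α_i gives m(x) = 7 + 2·x (degree < 2) with m(α_i) = c_i for every i, so c is indeed a codeword.


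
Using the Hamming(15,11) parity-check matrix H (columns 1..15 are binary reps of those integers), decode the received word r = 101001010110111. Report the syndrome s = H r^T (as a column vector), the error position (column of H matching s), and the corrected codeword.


s = (0, 0, 0, 1)^T, error position = 1, corrected codeword c = 001001010110111

Compute s = H r^T mod 2 one row at a time:
  s_1 = 1 + 0 + 1 + 1 + 0 + 1 + 1 + 1 = 6 ≡ 0 (mod 2).
  s_2 = 0 + 0 + 1 + 0 + 0 + 1 + 1 + 1 = 4 ≡ 0 (mod 2).
  s_3 = 0 + 1 + 1 + 0 + 1 + 1 + 1 + 1 = 6 ≡ 0 (mod 2).
  s_4 = 1 + 1 + 0 + 0 + 0 + 1 + 1 + 1 = 5 ≡ 1 (mod 2).
s = (0, 0, 0, 1)^T — this equals column 1 of H (binary 0001), so error is at position 1.
Correct: flip bit 1 of r = 101001010110111 to get c = 001001010110111.


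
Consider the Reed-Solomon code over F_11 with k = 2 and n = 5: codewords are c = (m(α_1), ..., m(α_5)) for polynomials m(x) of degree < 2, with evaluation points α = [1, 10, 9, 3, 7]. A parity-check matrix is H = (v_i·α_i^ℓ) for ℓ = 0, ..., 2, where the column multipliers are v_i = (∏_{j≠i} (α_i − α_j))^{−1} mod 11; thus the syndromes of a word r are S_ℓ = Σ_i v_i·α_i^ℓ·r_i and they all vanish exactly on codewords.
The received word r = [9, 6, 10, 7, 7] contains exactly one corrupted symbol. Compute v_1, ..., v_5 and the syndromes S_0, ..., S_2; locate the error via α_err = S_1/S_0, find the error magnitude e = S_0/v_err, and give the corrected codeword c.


S = (10, 8, 2), error at position 4, error magnitude e = 6, c = [9, 6, 10, 1, 7].

Step 1: column multipliers v_i = (∏_{j≠i}(α_i − α_j))^{−1} mod 11.
  i = 1 (α = 1): (1−10)(1−9)(1−3)(1−7) = (−9)·(−8)·(−2)·(−6) = 864 ≡ 6, so v_1 = 6^{−1} = 2 (mod 11).
  i = 2 (α = 10): (10−1)(10−9)(10−3)(10−7) = 9·1·7·3 = 189 ≡ 2, so v_2 = 2^{−1} = 6 (mod 11).
  i = 3 (α = 9): (9−1)(9−10)(9−3)(9−7) = 8·(−1)·6·2 = −96 ≡ 3, so v_3 = 3^{−1} = 4 (mod 11).
  i = 4 (α = 3): (3−1)(3−10)(3−9)(3−7) = 2·(−7)·(−6)·(−4) = −336 ≡ 5, so v_4 = 5^{−1} = 9 (mod 11).
  i = 5 (α = 7): (7−1)(7−10)(7−9)(7−3) = 6·(−3)·(−2)·4 = 144 ≡ 1, so v_5 = 1^{−1} = 1 (mod 11).
  v = [2, 6, 4, 9, 1].
Step 2: syndromes of r = [9, 6, 10, 7, 7] (all sums mod 11).
  S_0 = Σ v_i r_i = 2·9 + 6·6 + 4·10 + 9·7 + 1·7 = 164 ≡ 10.
  S_1 = Σ v_i α_i r_i = 2·1·9 + 6·10·6 + 4·9·10 + 9·3·7 + 1·7·7 = 976 ≡ 8.
  α_i^2 mod 11 = [1, 1, 4, 9, 5].
  S_2 = Σ v_i α_i^2 r_i = 2·1·9 + 6·1·6 + 4·4·10 + 9·9·7 + 1·5·7 = 816 ≡ 2.
  S = (10, 8, 2) ≠ 0, so r is not a codeword (an error is present).
Step 3: locate the error. For a single error e at position i, S_ℓ = v_i·e·α_i^ℓ, so α_err = S_1/S_0.
  S_0^{−1} = 10^{−1} = 10 (mod 11), so α_err = 8·10 = 80 ≡ 3 = α_4. Error position i = 4.
  Consistency check: S_2/S_1 = 2·7 = 14 ≡ 3 = α_err ✓ (single-error assumption holds).
Step 4: error magnitude e = S_0/v_4 = S_0·∏_{j≠4}(α_4 − α_j) = 10·5 = 50 ≡ 6 (mod 11).
Step 5: correct position 4: c_4 = r_4 − e = 7 − 6 ≡ 1 (mod 11). Hence c = [9, 6, 10, 1, 7].
  Check: interpolating c through the α_i gives m(x) = 2 + 7·x (degree < 2) with m(α_i) = c_i for every i, so c is indeed a codeword.


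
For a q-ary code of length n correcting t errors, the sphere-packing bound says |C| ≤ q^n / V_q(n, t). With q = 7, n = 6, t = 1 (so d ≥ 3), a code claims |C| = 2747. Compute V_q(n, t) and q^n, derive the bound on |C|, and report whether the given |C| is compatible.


V_q(n, t) = 37, q^n = 117649, Hamming bound = 3179, |C| = 2747 ≤ bound (satisfied).

Step 1: Compute V_q(n, t) = Σ_{j=0}^1 C(n, j) (q−1)^j.
  j = 0: C(6,0)·(6)^0 = 1·1 = 1.
  j = 1: C(6,1)·(6)^1 = 6·6 = 36.
  V_q(n, t) = 1 + 36 = 37.
Step 2: q^n = 7^6 = 117649.
Step 3: Hamming bound ⌊q^n / V_q(n,t)⌋ = ⌊117649/37⌋ = 3179.
Step 4: Compare |C| = 2747 to 3179: satisfied.
The claimed |C| lies below the Hamming bound.


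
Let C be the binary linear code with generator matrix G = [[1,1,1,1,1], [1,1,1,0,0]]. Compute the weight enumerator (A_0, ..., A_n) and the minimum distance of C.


Weight distribution: A_0 = 1, A_2 = 1, A_3 = 1, A_5 = 1. Minimum distance d = 2.

Enumerate all 2^2 = 4 messages m ∈ F_2^2.
For each, compute codeword c = mG in F_2^5, then tally its weight.
  m = 00 → c = 00000, weight = 0.
  m = 10 → c = 11111, weight = 5.
  m = 01 → c = 11100, weight = 3.
  m = 11 → c = 00011, weight = 2.
Tally weights:
  weight 0: 1 codewords.
  weight 2: 1 codewords.
  weight 3: 1 codewords.
  weight 5: 1 codewords.
Minimum distance d = smallest w > 0 with A_w > 0 = 2.
Sanity: Σ A_w = 4 = 2^2 = 4 ✓.


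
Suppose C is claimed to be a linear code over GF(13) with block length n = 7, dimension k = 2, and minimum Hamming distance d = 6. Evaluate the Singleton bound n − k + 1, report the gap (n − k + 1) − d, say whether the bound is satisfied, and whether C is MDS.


Singleton RHS = n − k + 1 = 6, slack = 0, bound satisfied, MDS.

Singleton bound: d ≤ n − k + 1.
Here n = 7, k = 2, so n − k + 1 = 6.
Given d = 6, check d ≤ 6: YES.
Slack = (n − k + 1) − d = 0.
The code is MDS (slack = 0).
Description: the claimed parameters are [7, 2, 6]_13; such a code would be MDS (meets Singleton bound).


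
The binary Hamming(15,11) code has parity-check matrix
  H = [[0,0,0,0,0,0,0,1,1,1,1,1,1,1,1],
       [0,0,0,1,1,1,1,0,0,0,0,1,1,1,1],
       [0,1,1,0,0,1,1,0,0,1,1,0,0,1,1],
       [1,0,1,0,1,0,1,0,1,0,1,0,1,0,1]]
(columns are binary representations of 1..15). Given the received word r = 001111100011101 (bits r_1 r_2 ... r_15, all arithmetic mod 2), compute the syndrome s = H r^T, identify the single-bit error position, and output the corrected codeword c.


s = (0, 1, 1, 0)^T, error position = 6, corrected codeword c = 001110100011101

Compute s = H r^T mod 2 one row at a time:
  s_1 = 0 + 0 + 0 + 1 + 1 + 1 + 0 + 1 = 4 ≡ 0 (mod 2).
  s_2 = 1 + 1 + 1 + 1 + 1 + 1 + 0 + 1 = 7 ≡ 1 (mod 2).
  s_3 = 0 + 1 + 1 + 1 + 0 + 1 + 0 + 1 = 5 ≡ 1 (mod 2).
  s_4 = 0 + 1 + 1 + 1 + 0 + 1 + 1 + 1 = 6 ≡ 0 (mod 2).
s = (0, 1, 1, 0)^T — this equals column 6 of H (binary 0110), so error is at position 6.
Correct: flip bit 6 of r = 001111100011101 to get c = 001110100011101.


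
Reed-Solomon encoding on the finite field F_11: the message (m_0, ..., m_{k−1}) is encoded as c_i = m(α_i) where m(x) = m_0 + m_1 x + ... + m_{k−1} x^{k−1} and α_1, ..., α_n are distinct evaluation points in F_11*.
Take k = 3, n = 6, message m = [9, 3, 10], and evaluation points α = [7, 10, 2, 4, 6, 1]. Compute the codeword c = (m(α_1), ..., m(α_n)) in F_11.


c = [3, 5, 0, 5, 2, 0]

Message polynomial: m(x) = 9 + 3·x + 10·x^2 (mod 11).
For each evaluation point α_i, compute m(α_i) mod 11:
  α_1 = 7: Horner steps 10 → 7 → 3, so m(7) = 3.
  α_2 = 10: Horner steps 10 → 4 → 5, so m(10) = 5.
  α_3 = 2: Horner steps 10 → 1 → 0, so m(2) = 0.
  α_4 = 4: Horner steps 10 → 10 → 5, so m(4) = 5.
  α_5 = 6: Horner steps 10 → 8 → 2, so m(6) = 2.
  α_6 = 1: Horner steps 10 → 2 → 0, so m(1) = 0.
Codeword c = [3, 5, 0, 5, 2, 0] ∈ F_11^6.


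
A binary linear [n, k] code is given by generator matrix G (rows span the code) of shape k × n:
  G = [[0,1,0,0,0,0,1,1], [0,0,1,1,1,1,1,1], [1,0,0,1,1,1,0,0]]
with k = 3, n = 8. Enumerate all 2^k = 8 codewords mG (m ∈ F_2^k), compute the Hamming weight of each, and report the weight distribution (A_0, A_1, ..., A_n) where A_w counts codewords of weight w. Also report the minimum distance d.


Weight distribution: A_0 = 1, A_3 = 2, A_4 = 2, A_5 = 1, A_6 = 1, A_7 = 1. Minimum distance d = 3.

Enumerate all 2^3 = 8 messages m ∈ F_2^3.
For each, compute codeword c = mG in F_2^8, then tally its weight.
  m = 000 → c = 00000000, weight = 0.
  m = 100 → c = 01000011, weight = 3.
  m = 010 → c = 00111111, weight = 6.
  m = 110 → c = 01111100, weight = 5.
  m = 001 → c = 10011100, weight = 4.
  m = 101 → c = 11011111, weight = 7.
  m = 011 → c = 10100011, weight = 4.
  m = 111 → c = 11100000, weight = 3.
Tally weights:
  weight 0: 1 codewords.
  weight 3: 2 codewords.
  weight 4: 2 codewords.
  weight 5: 1 codewords.
  weight 6: 1 codewords.
  weight 7: 1 codewords.
Minimum distance d = smallest w > 0 with A_w > 0 = 3.
Sanity: Σ A_w = 8 = 2^3 = 8 ✓.


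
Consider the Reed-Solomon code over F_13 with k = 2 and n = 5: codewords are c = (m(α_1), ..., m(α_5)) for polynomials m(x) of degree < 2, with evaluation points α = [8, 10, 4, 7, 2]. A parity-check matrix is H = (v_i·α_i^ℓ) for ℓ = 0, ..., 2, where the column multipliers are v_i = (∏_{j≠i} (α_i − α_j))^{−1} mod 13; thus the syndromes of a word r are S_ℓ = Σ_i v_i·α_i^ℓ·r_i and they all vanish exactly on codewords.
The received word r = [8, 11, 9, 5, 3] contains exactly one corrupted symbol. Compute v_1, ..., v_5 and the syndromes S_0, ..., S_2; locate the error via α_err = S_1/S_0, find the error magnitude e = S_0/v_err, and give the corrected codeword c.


S = (5, 11, 6), error at position 2, error magnitude e = 10, c = [8, 1, 9, 5, 3].

Step 1: column multipliers v_i = (∏_{j≠i}(α_i − α_j))^{−1} mod 13.
  i = 1 (α = 8): (8−10)(8−4)(8−7)(8−2) = (−2)·4·1·6 = −48 ≡ 4, so v_1 = 4^{−1} = 10 (mod 13).
  i = 2 (α = 10): (10−8)(10−4)(10−7)(10−2) = 2·6·3·8 = 288 ≡ 2, so v_2 = 2^{−1} = 7 (mod 13).
  i = 3 (α = 4): (4−8)(4−10)(4−7)(4−2) = (−4)·(−6)·(−3)·2 = −144 ≡ 12, so v_3 = 12^{−1} = 12 (mod 13).
  i = 4 (α = 7): (7−8)(7−10)(7−4)(7−2) = (−1)·(−3)·3·5 = 45 ≡ 6, so v_4 = 6^{−1} = 11 (mod 13).
  i = 5 (α = 2): (2−8)(2−10)(2−4)(2−7) = (−6)·(−8)·(−2)·(−5) = 480 ≡ 12, so v_5 = 12^{−1} = 12 (mod 13).
  v = [10, 7, 12, 11, 12].
Step 2: syndromes of r = [8, 11, 9, 5, 3] (all sums mod 13).
  S_0 = Σ v_i r_i = 10·8 + 7·11 + 12·9 + 11·5 + 12·3 = 356 ≡ 5.
  S_1 = Σ v_i α_i r_i = 10·8·8 + 7·10·11 + 12·4·9 + 11·7·5 + 12·2·3 = 2299 ≡ 11.
  α_i^2 mod 13 = [12, 9, 3, 10, 4].
  S_2 = Σ v_i α_i^2 r_i = 10·12·8 + 7·9·11 + 12·3·9 + 11·10·5 + 12·4·3 = 2671 ≡ 6.
  S = (5, 11, 6) ≠ 0, so r is not a codeword (an error is present).
Step 3: locate the error. For a single error e at position i, S_ℓ = v_i·e·α_i^ℓ, so α_err = S_1/S_0.
  S_0^{−1} = 5^{−1} = 8 (mod 13), so α_err = 11·8 = 88 ≡ 10 = α_2. Error position i = 2.
  Consistency check: S_2/S_1 = 6·6 = 36 ≡ 10 = α_err ✓ (single-error assumption holds).
Step 4: error magnitude e = S_0/v_2 = S_0·∏_{j≠2}(α_2 − α_j) = 5·2 = 10 ≡ 10 (mod 13).
Step 5: correct position 2: c_2 = r_2 − e = 11 − 10 ≡ 1 (mod 13). Hence c = [8, 1, 9, 5, 3].
  Check: interpolating c through the α_i gives m(x) = 10 + 3·x (degree < 2) with m(α_i) = c_i for every i, so c is indeed a codeword.


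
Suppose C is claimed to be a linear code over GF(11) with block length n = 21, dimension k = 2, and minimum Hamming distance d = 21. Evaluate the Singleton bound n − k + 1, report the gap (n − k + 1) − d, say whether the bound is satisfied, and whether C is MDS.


Singleton RHS = n − k + 1 = 20, slack = -1, bound violated (no such code; not MDS).

Singleton bound: d ≤ n − k + 1.
Here n = 21, k = 2, so n − k + 1 = 20.
Given d = 21, check d ≤ 20: NO.
Slack = (n − k + 1) − d = -1.
The slack is negative: d = 21 exceeds n − k + 1 = 20 by 1, so the Singleton bound is violated and no linear [21, 2, 21]_11 code can exist. In particular it is not MDS (MDS requires d = n − k + 1 exactly).
Description: the claimed parameters are [21, 2, 21]_11; such a code would be impossible (violates the Singleton bound).


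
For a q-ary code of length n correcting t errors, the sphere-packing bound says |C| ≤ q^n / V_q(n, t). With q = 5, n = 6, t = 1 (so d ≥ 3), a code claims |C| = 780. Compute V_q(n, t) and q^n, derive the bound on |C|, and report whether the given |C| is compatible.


V_q(n, t) = 25, q^n = 15625, Hamming bound = 625, |C| = 780 > bound (violated).

Step 1: Compute V_q(n, t) = Σ_{j=0}^1 C(n, j) (q−1)^j.
  j = 0: C(6,0)·(4)^0 = 1·1 = 1.
  j = 1: C(6,1)·(4)^1 = 6·4 = 24.
  V_q(n, t) = 1 + 24 = 25.
Step 2: q^n = 5^6 = 15625.
Step 3: Hamming bound ⌊q^n / V_q(n,t)⌋ = ⌊15625/25⌋ = 625.
Step 4: Compare |C| = 780 to 625: violated.
The claimed |C| lies above the Hamming bound, so no 5-ary code of length 6 with d ≥ 3 can have 780 codewords.


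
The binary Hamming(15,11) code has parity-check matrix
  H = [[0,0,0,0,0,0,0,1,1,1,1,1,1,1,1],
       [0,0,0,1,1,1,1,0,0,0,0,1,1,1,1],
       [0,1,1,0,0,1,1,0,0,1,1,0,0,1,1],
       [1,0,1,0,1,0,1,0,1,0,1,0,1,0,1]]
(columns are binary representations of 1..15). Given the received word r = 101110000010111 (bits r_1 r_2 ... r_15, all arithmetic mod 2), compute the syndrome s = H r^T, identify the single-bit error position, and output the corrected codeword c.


s = (0, 1, 0, 0)^T, error position = 4, corrected codeword c = 101010000010111

Compute s = H r^T mod 2 one row at a time:
  s_1 = 0 + 0 + 0 + 1 + 0 + 1 + 1 + 1 = 4 ≡ 0 (mod 2).
  s_2 = 1 + 1 + 0 + 0 + 0 + 1 + 1 + 1 = 5 ≡ 1 (mod 2).
  s_3 = 0 + 1 + 0 + 0 + 0 + 1 + 1 + 1 = 4 ≡ 0 (mod 2).
  s_4 = 1 + 1 + 1 + 0 + 0 + 1 + 1 + 1 = 6 ≡ 0 (mod 2).
s = (0, 1, 0, 0)^T — this equals column 4 of H (binary 0100), so error is at position 4.
Correct: flip bit 4 of r = 101110000010111 to get c = 101010000010111.


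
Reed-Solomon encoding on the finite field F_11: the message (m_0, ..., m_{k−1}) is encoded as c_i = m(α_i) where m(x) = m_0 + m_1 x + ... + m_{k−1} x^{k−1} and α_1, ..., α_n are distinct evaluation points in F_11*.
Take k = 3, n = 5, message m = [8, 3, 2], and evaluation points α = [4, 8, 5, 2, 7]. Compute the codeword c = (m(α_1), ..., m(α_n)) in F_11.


c = [8, 6, 7, 0, 6]

Message polynomial: m(x) = 8 + 3·x + 2·x^2 (mod 11).
For each evaluation point α_i, compute m(α_i) mod 11:
  α_1 = 4: Horner steps 2 → 0 → 8, so m(4) = 8.
  α_2 = 8: Horner steps 2 → 8 → 6, so m(8) = 6.
  α_3 = 5: Horner steps 2 → 2 → 7, so m(5) = 7.
  α_4 = 2: Horner steps 2 → 7 → 0, so m(2) = 0.
  α_5 = 7: Horner steps 2 → 6 → 6, so m(7) = 6.
Codeword c = [8, 6, 7, 0, 6] ∈ F_11^5.


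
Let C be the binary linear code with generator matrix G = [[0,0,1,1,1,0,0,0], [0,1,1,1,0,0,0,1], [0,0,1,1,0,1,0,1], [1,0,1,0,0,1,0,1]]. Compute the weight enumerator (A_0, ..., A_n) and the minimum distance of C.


Weight distribution: A_0 = 1, A_2 = 2, A_3 = 4, A_4 = 5, A_5 = 4. Minimum distance d = 2.

Enumerate all 2^4 = 16 messages m ∈ F_2^4.
For each, compute codeword c = mG in F_2^8, then tally its weight.
  m = 0000 → c = 00000000, weight = 0.
  m = 1000 → c = 00111000, weight = 3.
  m = 0100 → c = 01110001, weight = 4.
  m = 1100 → c = 01001001, weight = 3.
  m = 0010 → c = 00110101, weight = 4.
  m = 1010 → c = 00001101, weight = 3.
  m = 0110 → c = 01000100, weight = 2.
  m = 1110 → c = 01111100, weight = 5.
  m = 0001 → c = 10100101, weight = 4.
  m = 1001 → c = 10011101, weight = 5.
  m = 0101 → c = 11010100, weight = 4.
  m = 1101 → c = 11101100, weight = 5.
  m = 0011 → c = 10010000, weight = 2.
  m = 1011 → c = 10101000, weight = 3.
  m = 0111 → c = 11100001, weight = 4.
  m = 1111 → c = 11011001, weight = 5.
Tally weights:
  weight 0: 1 codewords.
  weight 2: 2 codewords.
  weight 3: 4 codewords.
  weight 4: 5 codewords.
  weight 5: 4 codewords.
Minimum distance d = smallest w > 0 with A_w > 0 = 2.
Sanity: Σ A_w = 16 = 2^4 = 16 ✓.


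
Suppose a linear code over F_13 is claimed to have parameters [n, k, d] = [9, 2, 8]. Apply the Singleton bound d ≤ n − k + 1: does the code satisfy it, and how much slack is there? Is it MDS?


Singleton RHS = n − k + 1 = 8, slack = 0, bound satisfied, MDS.

Singleton bound: d ≤ n − k + 1.
Here n = 9, k = 2, so n − k + 1 = 8.
Given d = 8, check d ≤ 8: YES.
Slack = (n − k + 1) − d = 0.
The code is MDS (slack = 0).
Description: the claimed parameters are [9, 2, 8]_13; such a code would be MDS (meets Singleton bound).


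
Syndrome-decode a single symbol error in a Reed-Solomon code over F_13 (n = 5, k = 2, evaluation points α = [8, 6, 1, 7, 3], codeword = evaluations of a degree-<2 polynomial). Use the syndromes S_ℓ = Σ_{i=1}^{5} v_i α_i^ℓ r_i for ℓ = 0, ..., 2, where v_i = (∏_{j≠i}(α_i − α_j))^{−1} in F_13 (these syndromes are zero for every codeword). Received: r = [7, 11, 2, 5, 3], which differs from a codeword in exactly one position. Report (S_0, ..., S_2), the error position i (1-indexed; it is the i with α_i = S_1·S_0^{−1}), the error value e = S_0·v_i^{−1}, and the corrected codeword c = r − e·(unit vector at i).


S = (12, 5, 1), error at position 1, error magnitude e = 8, c = [12, 11, 2, 5, 3].

Step 1: column multipliers v_i = (∏_{j≠i}(α_i − α_j))^{−1} mod 13.
  i = 1 (α = 8): (8−6)(8−1)(8−7)(8−3) = 2·7·1·5 = 70 ≡ 5, so v_1 = 5^{−1} = 8 (mod 13).
  i = 2 (α = 6): (6−8)(6−1)(6−7)(6−3) = (−2)·5·(−1)·3 = 30 ≡ 4, so v_2 = 4^{−1} = 10 (mod 13).
  i = 3 (α = 1): (1−8)(1−6)(1−7)(1−3) = (−7)·(−5)·(−6)·(−2) = 420 ≡ 4, so v_3 = 4^{−1} = 10 (mod 13).
  i = 4 (α = 7): (7−8)(7−6)(7−1)(7−3) = (−1)·1·6·4 = −24 ≡ 2, so v_4 = 2^{−1} = 7 (mod 13).
  i = 5 (α = 3): (3−8)(3−6)(3−1)(3−7) = (−5)·(−3)·2·(−4) = −120 ≡ 10, so v_5 = 10^{−1} = 4 (mod 13).
  v = [8, 10, 10, 7, 4].
Step 2: syndromes of r = [7, 11, 2, 5, 3] (all sums mod 13).
  S_0 = Σ v_i r_i = 8·7 + 10·11 + 10·2 + 7·5 + 4·3 = 233 ≡ 12.
  S_1 = Σ v_i α_i r_i = 8·8·7 + 10·6·11 + 10·1·2 + 7·7·5 + 4·3·3 = 1409 ≡ 5.
  α_i^2 mod 13 = [12, 10, 1, 10, 9].
  S_2 = Σ v_i α_i^2 r_i = 8·12·7 + 10·10·11 + 10·1·2 + 7·10·5 + 4·9·3 = 2250 ≡ 1.
  S = (12, 5, 1) ≠ 0, so r is not a codeword (an error is present).
Step 3: locate the error. For a single error e at position i, S_ℓ = v_i·e·α_i^ℓ, so α_err = S_1/S_0.
  S_0^{−1} = 12^{−1} = 12 (mod 13), so α_err = 5·12 = 60 ≡ 8 = α_1. Error position i = 1.
  Consistency check: S_2/S_1 = 1·8 = 8 ≡ 8 = α_err ✓ (single-error assumption holds).
Step 4: error magnitude e = S_0/v_1 = S_0·∏_{j≠1}(α_1 − α_j) = 12·5 = 60 ≡ 8 (mod 13).
Step 5: correct position 1: c_1 = r_1 − e = 7 − 8 ≡ 12 (mod 13). Hence c = [12, 11, 2, 5, 3].
  Check: interpolating c through the α_i gives m(x) = 8 + 7·x (degree < 2) with m(α_i) = c_i for every i, so c is indeed a codeword.


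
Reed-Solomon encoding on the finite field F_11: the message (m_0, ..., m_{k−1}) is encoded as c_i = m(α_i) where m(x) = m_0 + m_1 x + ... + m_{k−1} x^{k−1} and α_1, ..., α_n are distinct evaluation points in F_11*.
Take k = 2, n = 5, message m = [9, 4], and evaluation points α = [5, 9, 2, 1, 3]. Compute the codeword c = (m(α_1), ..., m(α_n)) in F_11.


c = [7, 1, 6, 2, 10]

Message polynomial: m(x) = 9 + 4·x (mod 11).
For each evaluation point α_i, compute m(α_i) mod 11:
  α_1 = 5: Horner steps 4 → 7, so m(5) = 7.
  α_2 = 9: Horner steps 4 → 1, so m(9) = 1.
  α_3 = 2: Horner steps 4 → 6, so m(2) = 6.
  α_4 = 1: Horner steps 4 → 2, so m(1) = 2.
  α_5 = 3: Horner steps 4 → 10, so m(3) = 10.
Codeword c = [7, 1, 6, 2, 10] ∈ F_11^5.


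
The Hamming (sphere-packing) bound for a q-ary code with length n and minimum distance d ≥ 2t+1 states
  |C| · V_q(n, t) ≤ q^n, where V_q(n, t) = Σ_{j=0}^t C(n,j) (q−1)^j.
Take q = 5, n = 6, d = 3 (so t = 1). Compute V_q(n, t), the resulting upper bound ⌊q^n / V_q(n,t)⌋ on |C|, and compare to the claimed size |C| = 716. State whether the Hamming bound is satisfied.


V_q(n, t) = 25, q^n = 15625, Hamming bound = 625, |C| = 716 > bound (violated).

Step 1: Compute V_q(n, t) = Σ_{j=0}^1 C(n, j) (q−1)^j.
  j = 0: C(6,0)·(4)^0 = 1·1 = 1.
  j = 1: C(6,1)·(4)^1 = 6·4 = 24.
  V_q(n, t) = 1 + 24 = 25.
Step 2: q^n = 5^6 = 15625.
Step 3: Hamming bound ⌊q^n / V_q(n,t)⌋ = ⌊15625/25⌋ = 625.
Step 4: Compare |C| = 716 to 625: violated.
The claimed |C| lies above the Hamming bound, so no 5-ary code of length 6 with d ≥ 3 can have 716 codewords.


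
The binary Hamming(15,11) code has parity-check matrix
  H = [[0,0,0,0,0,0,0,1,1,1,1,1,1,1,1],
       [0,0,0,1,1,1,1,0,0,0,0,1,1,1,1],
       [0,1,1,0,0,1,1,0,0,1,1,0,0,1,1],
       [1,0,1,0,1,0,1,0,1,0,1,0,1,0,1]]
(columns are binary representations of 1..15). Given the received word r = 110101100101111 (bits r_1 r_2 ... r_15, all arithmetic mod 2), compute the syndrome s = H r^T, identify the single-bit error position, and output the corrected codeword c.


s = (1, 1, 0, 0)^T, error position = 12, corrected codeword c = 110101100100111

Compute s = H r^T mod 2 one row at a time:
  s_1 = 0 + 0 + 1 + 0 + 1 + 1 + 1 + 1 = 5 ≡ 1 (mod 2).
  s_2 = 1 + 0 + 1 + 1 + 1 + 1 + 1 + 1 = 7 ≡ 1 (mod 2).
  s_3 = 1 + 0 + 1 + 1 + 1 + 0 + 1 + 1 = 6 ≡ 0 (mod 2).
  s_4 = 1 + 0 + 0 + 1 + 0 + 0 + 1 + 1 = 4 ≡ 0 (mod 2).
s = (1, 1, 0, 0)^T — this equals column 12 of H (binary 1100), so error is at position 12.
Correct: flip bit 12 of r = 110101100101111 to get c = 110101100100111.


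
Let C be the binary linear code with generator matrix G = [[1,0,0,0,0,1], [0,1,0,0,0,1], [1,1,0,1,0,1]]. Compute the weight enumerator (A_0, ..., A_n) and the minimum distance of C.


Weight distribution: A_0 = 1, A_2 = 6, A_4 = 1. Minimum distance d = 2.

Enumerate all 2^3 = 8 messages m ∈ F_2^3.
For each, compute codeword c = mG in F_2^6, then tally its weight.
  m = 000 → c = 000000, weight = 0.
  m = 100 → c = 100001, weight = 2.
  m = 010 → c = 010001, weight = 2.
  m = 110 → c = 110000, weight = 2.
  m = 001 → c = 110101, weight = 4.
  m = 101 → c = 010100, weight = 2.
  m = 011 → c = 100100, weight = 2.
  m = 111 → c = 000101, weight = 2.
Tally weights:
  weight 0: 1 codewords.
  weight 2: 6 codewords.
  weight 4: 1 codewords.
Minimum distance d = smallest w > 0 with A_w > 0 = 2.
Sanity: Σ A_w = 8 = 2^3 = 8 ✓.


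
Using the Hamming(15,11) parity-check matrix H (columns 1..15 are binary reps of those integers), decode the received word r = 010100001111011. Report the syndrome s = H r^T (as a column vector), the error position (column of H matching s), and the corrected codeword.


s = (0, 0, 1, 1)^T, error position = 3, corrected codeword c = 011100001111011

Compute s = H r^T mod 2 one row at a time:
  s_1 = 0 + 1 + 1 + 1 + 1 + 0 + 1 + 1 = 6 ≡ 0 (mod 2).
  s_2 = 1 + 0 + 0 + 0 + 1 + 0 + 1 + 1 = 4 ≡ 0 (mod 2).
  s_3 = 1 + 0 + 0 + 0 + 1 + 1 + 1 + 1 = 5 ≡ 1 (mod 2).
  s_4 = 0 + 0 + 0 + 0 + 1 + 1 + 0 + 1 = 3 ≡ 1 (mod 2).
s = (0, 0, 1, 1)^T — this equals column 3 of H (binary 0011), so error is at position 3.
Correct: flip bit 3 of r = 010100001111011 to get c = 011100001111011.


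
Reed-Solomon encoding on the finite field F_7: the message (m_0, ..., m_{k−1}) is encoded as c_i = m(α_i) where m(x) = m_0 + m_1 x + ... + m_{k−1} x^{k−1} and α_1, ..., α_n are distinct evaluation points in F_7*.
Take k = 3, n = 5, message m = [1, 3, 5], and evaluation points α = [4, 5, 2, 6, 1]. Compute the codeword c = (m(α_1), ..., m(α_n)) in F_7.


c = [2, 1, 6, 3, 2]

Message polynomial: m(x) = 1 + 3·x + 5·x^2 (mod 7).
For each evaluation point α_i, compute m(α_i) mod 7:
  α_1 = 4: Horner steps 5 → 2 → 2, so m(4) = 2.
  α_2 = 5: Horner steps 5 → 0 → 1, so m(5) = 1.
  α_3 = 2: Horner steps 5 → 6 → 6, so m(2) = 6.
  α_4 = 6: Horner steps 5 → 5 → 3, so m(6) = 3.
  α_5 = 1: Horner steps 5 → 1 → 2, so m(1) = 2.
Codeword c = [2, 1, 6, 3, 2] ∈ F_7^5.


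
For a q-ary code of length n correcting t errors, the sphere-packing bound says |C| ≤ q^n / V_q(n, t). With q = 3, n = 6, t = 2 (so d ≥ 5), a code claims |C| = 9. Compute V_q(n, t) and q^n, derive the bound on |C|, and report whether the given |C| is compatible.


V_q(n, t) = 73, q^n = 729, Hamming bound = 9, |C| = 9 ≤ bound (satisfied).

Step 1: Compute V_q(n, t) = Σ_{j=0}^2 C(n, j) (q−1)^j.
  j = 0: C(6,0)·(2)^0 = 1·1 = 1.
  j = 1: C(6,1)·(2)^1 = 6·2 = 12.
  j = 2: C(6,2)·(2)^2 = 15·4 = 60.
  V_q(n, t) = 1 + 12 + 60 = 73.
Step 2: q^n = 3^6 = 729.
Step 3: Hamming bound ⌊q^n / V_q(n,t)⌋ = ⌊729/73⌋ = 9.
Step 4: Compare |C| = 9 to 9: satisfied.
The claimed |C| lies at the Hamming bound (tight).


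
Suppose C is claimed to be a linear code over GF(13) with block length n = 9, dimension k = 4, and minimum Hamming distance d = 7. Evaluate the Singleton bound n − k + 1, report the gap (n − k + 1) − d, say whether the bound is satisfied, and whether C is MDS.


Singleton RHS = n − k + 1 = 6, slack = -1, bound violated (no such code; not MDS).

Singleton bound: d ≤ n − k + 1.
Here n = 9, k = 4, so n − k + 1 = 6.
Given d = 7, check d ≤ 6: NO.
Slack = (n − k + 1) − d = -1.
The slack is negative: d = 7 exceeds n − k + 1 = 6 by 1, so the Singleton bound is violated and no linear [9, 4, 7]_13 code can exist. In particular it is not MDS (MDS requires d = n − k + 1 exactly).
Description: the claimed parameters are [9, 4, 7]_13; such a code would be impossible (violates the Singleton bound).


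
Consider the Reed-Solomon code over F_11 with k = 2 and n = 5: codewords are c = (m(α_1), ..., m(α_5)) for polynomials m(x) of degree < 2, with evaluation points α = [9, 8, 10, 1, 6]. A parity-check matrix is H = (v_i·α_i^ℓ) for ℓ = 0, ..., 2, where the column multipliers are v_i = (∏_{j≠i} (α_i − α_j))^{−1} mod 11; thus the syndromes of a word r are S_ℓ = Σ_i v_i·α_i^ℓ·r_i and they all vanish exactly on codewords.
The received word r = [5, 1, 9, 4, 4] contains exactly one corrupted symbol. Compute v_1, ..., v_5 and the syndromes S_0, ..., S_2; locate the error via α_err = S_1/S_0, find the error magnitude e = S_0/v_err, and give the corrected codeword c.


S = (9, 9, 9), error at position 4, error magnitude e = 9, c = [5, 1, 9, 6, 4].

Step 1: column multipliers v_i = (∏_{j≠i}(α_i − α_j))^{−1} mod 11.
  i = 1 (α = 9): (9−8)(9−10)(9−1)(9−6) = 1·(−1)·8·3 = −24 ≡ 9, so v_1 = 9^{−1} = 5 (mod 11).
  i = 2 (α = 8): (8−9)(8−10)(8−1)(8−6) = (−1)·(−2)·7·2 = 28 ≡ 6, so v_2 = 6^{−1} = 2 (mod 11).
  i = 3 (α = 10): (10−9)(10−8)(10−1)(10−6) = 1·2·9·4 = 72 ≡ 6, so v_3 = 6^{−1} = 2 (mod 11).
  i = 4 (α = 1): (1−9)(1−8)(1−10)(1−6) = (−8)·(−7)·(−9)·(−5) = 2520 ≡ 1, so v_4 = 1^{−1} = 1 (mod 11).
  i = 5 (α = 6): (6−9)(6−8)(6−10)(6−1) = (−3)·(−2)·(−4)·5 = −120 ≡ 1, so v_5 = 1^{−1} = 1 (mod 11).
  v = [5, 2, 2, 1, 1].
Step 2: syndromes of r = [5, 1, 9, 4, 4] (all sums mod 11).
  S_0 = Σ v_i r_i = 5·5 + 2·1 + 2·9 + 1·4 + 1·4 = 53 ≡ 9.
  S_1 = Σ v_i α_i r_i = 5·9·5 + 2·8·1 + 2·10·9 + 1·1·4 + 1·6·4 = 449 ≡ 9.
  α_i^2 mod 11 = [4, 9, 1, 1, 3].
  S_2 = Σ v_i α_i^2 r_i = 5·4·5 + 2·9·1 + 2·1·9 + 1·1·4 + 1·3·4 = 152 ≡ 9.
  S = (9, 9, 9) ≠ 0, so r is not a codeword (an error is present).
Step 3: locate the error. For a single error e at position i, S_ℓ = v_i·e·α_i^ℓ, so α_err = S_1/S_0.
  S_0^{−1} = 9^{−1} = 5 (mod 11), so α_err = 9·5 = 45 ≡ 1 = α_4. Error position i = 4.
  Consistency check: S_2/S_1 = 9·5 = 45 ≡ 1 = α_err ✓ (single-error assumption holds).
Step 4: error magnitude e = S_0/v_4 = S_0·∏_{j≠4}(α_4 − α_j) = 9·1 = 9 ≡ 9 (mod 11).
Step 5: correct position 4: c_4 = r_4 − e = 4 − 9 ≡ 6 (mod 11). Hence c = [5, 1, 9, 6, 4].
  Check: interpolating c through the α_i gives m(x) = 2 + 4·x (degree < 2) with m(α_i) = c_i for every i, so c is indeed a codeword.


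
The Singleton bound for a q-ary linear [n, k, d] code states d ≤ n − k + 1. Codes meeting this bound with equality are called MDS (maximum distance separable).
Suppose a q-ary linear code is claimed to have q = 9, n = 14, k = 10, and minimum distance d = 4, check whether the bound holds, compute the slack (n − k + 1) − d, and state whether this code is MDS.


Singleton RHS = n − k + 1 = 5, slack = 1, bound satisfied, not MDS.

Singleton bound: d ≤ n − k + 1.
Here n = 14, k = 10, so n − k + 1 = 5.
Given d = 4, check d ≤ 5: YES.
Slack = (n − k + 1) − d = 1.
The code is NOT MDS (slack = 1 > 0).
Description: the claimed parameters are [14, 10, 4]_9; such a code would be non-MDS.


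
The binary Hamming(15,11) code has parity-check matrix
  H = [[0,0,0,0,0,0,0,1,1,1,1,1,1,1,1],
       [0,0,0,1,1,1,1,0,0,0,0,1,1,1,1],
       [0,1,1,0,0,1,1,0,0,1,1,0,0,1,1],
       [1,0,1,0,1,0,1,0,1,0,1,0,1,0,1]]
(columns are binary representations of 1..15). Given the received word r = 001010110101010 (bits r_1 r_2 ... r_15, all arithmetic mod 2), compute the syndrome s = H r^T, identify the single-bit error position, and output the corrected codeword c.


s = (0, 0, 0, 1)^T, error position = 1, corrected codeword c = 101010110101010

Compute s = H r^T mod 2 one row at a time:
  s_1 = 1 + 0 + 1 + 0 + 1 + 0 + 1 + 0 = 4 ≡ 0 (mod 2).
  s_2 = 0 + 1 + 0 + 1 + 1 + 0 + 1 + 0 = 4 ≡ 0 (mod 2).
  s_3 = 0 + 1 + 0 + 1 + 1 + 0 + 1 + 0 = 4 ≡ 0 (mod 2).
  s_4 = 0 + 1 + 1 + 1 + 0 + 0 + 0 + 0 = 3 ≡ 1 (mod 2).
s = (0, 0, 0, 1)^T — this equals column 1 of H (binary 0001), so error is at position 1.
Correct: flip bit 1 of r = 001010110101010 to get c = 101010110101010.


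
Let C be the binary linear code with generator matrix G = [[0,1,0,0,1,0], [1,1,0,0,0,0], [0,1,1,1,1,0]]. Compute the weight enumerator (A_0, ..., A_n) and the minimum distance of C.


Weight distribution: A_0 = 1, A_2 = 4, A_4 = 3. Minimum distance d = 2.

Enumerate all 2^3 = 8 messages m ∈ F_2^3.
For each, compute codeword c = mG in F_2^6, then tally its weight.
  m = 000 → c = 000000, weight = 0.
  m = 100 → c = 010010, weight = 2.
  m = 010 → c = 110000, weight = 2.
  m = 110 → c = 100010, weight = 2.
  m = 001 → c = 011110, weight = 4.
  m = 101 → c = 001100, weight = 2.
  m = 011 → c = 101110, weight = 4.
  m = 111 → c = 111100, weight = 4.
Tally weights:
  weight 0: 1 codewords.
  weight 2: 4 codewords.
  weight 4: 3 codewords.
Minimum distance d = smallest w > 0 with A_w > 0 = 2.
Sanity: Σ A_w = 8 = 2^3 = 8 ✓.


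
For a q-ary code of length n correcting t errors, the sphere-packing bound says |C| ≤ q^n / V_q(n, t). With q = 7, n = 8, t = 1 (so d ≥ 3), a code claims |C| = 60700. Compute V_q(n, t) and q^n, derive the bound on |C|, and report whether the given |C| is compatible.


V_q(n, t) = 49, q^n = 5764801, Hamming bound = 117649, |C| = 60700 ≤ bound (satisfied).

Step 1: Compute V_q(n, t) = Σ_{j=0}^1 C(n, j) (q−1)^j.
  j = 0: C(8,0)·(6)^0 = 1·1 = 1.
  j = 1: C(8,1)·(6)^1 = 8·6 = 48.
  V_q(n, t) = 1 + 48 = 49.
Step 2: q^n = 7^8 = 5764801.
Step 3: Hamming bound ⌊q^n / V_q(n,t)⌋ = ⌊5764801/49⌋ = 117649.
Step 4: Compare |C| = 60700 to 117649: satisfied.
The claimed |C| lies below the Hamming bound.


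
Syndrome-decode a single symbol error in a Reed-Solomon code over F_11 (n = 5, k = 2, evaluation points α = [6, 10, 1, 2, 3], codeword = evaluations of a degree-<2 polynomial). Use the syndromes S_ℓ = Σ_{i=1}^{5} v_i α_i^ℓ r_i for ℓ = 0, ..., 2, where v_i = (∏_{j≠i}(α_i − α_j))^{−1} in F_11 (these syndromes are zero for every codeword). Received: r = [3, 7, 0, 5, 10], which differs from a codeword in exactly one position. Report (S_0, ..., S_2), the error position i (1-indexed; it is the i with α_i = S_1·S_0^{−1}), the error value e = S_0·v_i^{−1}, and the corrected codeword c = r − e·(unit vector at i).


S = (2, 9, 2), error at position 2, error magnitude e = 6, c = [3, 1, 0, 5, 10].

Step 1: column multipliers v_i = (∏_{j≠i}(α_i − α_j))^{−1} mod 11.
  i = 1 (α = 6): (6−10)(6−1)(6−2)(6−3) = (−4)·5·4·3 = −240 ≡ 2, so v_1 = 2^{−1} = 6 (mod 11).
  i = 2 (α = 10): (10−6)(10−1)(10−2)(10−3) = 4·9·8·7 = 2016 ≡ 3, so v_2 = 3^{−1} = 4 (mod 11).
  i = 3 (α = 1): (1−6)(1−10)(1−2)(1−3) = (−5)·(−9)·(−1)·(−2) = 90 ≡ 2, so v_3 = 2^{−1} = 6 (mod 11).
  i = 4 (α = 2): (2−6)(2−10)(2−1)(2−3) = (−4)·(−8)·1·(−1) = −32 ≡ 1, so v_4 = 1^{−1} = 1 (mod 11).
  i = 5 (α = 3): (3−6)(3−10)(3−1)(3−2) = (−3)·(−7)·2·1 = 42 ≡ 9, so v_5 = 9^{−1} = 5 (mod 11).
  v = [6, 4, 6, 1, 5].
Step 2: syndromes of r = [3, 7, 0, 5, 10] (all sums mod 11).
  S_0 = Σ v_i r_i = 6·3 + 4·7 + 6·0 + 1·5 + 5·10 = 101 ≡ 2.
  S_1 = Σ v_i α_i r_i = 6·6·3 + 4·10·7 + 6·1·0 + 1·2·5 + 5·3·10 = 548 ≡ 9.
  α_i^2 mod 11 = [3, 1, 1, 4, 9].
  S_2 = Σ v_i α_i^2 r_i = 6·3·3 + 4·1·7 + 6·1·0 + 1·4·5 + 5·9·10 = 552 ≡ 2.
  S = (2, 9, 2) ≠ 0, so r is not a codeword (an error is present).
Step 3: locate the error. For a single error e at position i, S_ℓ = v_i·e·α_i^ℓ, so α_err = S_1/S_0.
  S_0^{−1} = 2^{−1} = 6 (mod 11), so α_err = 9·6 = 54 ≡ 10 = α_2. Error position i = 2.
  Consistency check: S_2/S_1 = 2·5 = 10 ≡ 10 = α_err ✓ (single-error assumption holds).
Step 4: error magnitude e = S_0/v_2 = S_0·∏_{j≠2}(α_2 − α_j) = 2·3 = 6 ≡ 6 (mod 11).
Step 5: correct position 2: c_2 = r_2 − e = 7 − 6 ≡ 1 (mod 11). Hence c = [3, 1, 0, 5, 10].
  Check: interpolating c through the α_i gives m(x) = 6 + 5·x (degree < 2) with m(α_i) = c_i for every i, so c is indeed a codeword.
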